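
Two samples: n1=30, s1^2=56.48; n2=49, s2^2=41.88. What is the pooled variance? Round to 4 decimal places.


sp^2 = ((n1-1)*s1^2 + (n2-1)*s2^2)/(n1+n2-2)
(n1-1)*s1^2 = 29 * 56.48 = 1637.92
(n2-1)*s2^2 = 48 * 41.88 = 2010.24
numerator = 1637.92 + 2010.24 = 3648.16
n1+n2-2 = 77
sp^2 = 3648.16 / 77 = 91204/1925 ≈ 47.378701

47.3787


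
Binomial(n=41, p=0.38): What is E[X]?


E[X] = n*p = 41 * 0.38 = 15.58

15.58


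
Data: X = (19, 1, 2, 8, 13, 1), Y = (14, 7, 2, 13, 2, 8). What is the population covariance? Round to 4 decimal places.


Cov = (1/n)*sum((xi-xbar)(yi-ybar))
n = 6, xbar = 44/6 = 22/3 ≈ 7.333333, ybar = 46/6 = 23/3 ≈ 7.666667
sum((xi-xbar)(yi-ybar)) = 233/3 ≈ 77.666667
Cov = 77.666667 / 6 = 233/18 ≈ 12.944444

12.9444


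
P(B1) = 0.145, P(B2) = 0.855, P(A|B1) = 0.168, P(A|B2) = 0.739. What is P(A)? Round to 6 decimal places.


P(A) = P(A|B1)*P(B1) + P(A|B2)*P(B2)
P(A|B1)*P(B1) = 0.168 * 0.145 = 0.02436
P(A|B2)*P(B2) = 0.739 * 0.855 = 0.631845
P(A) = 0.02436 + 0.631845 = 0.656205

0.656205


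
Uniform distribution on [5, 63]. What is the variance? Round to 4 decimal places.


Var = (b-a)^2 / 12
(b-a)^2 = (63 - 5)^2 = 3364
Var = 3364/12 ≈ 280.333333

280.3333


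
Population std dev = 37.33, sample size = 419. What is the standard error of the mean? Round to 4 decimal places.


SE = sigma / sqrt(n)
sqrt(419) ≈ 20.469489
SE = 37.33 / 20.469489 ≈ 1.823690

1.8237


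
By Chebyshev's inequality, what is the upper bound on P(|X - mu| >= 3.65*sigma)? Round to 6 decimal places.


P <= 1/k^2
k^2 = 3.65^2 = 13.3225
1/k^2 = 1 / 13.3225 = 400/5329 ≈ 0.07506099

0.075061


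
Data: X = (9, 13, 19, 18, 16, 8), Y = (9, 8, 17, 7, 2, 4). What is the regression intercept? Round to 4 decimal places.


a = ybar - b*xbar, where b = sum((xi-xbar)(yi-ybar)) / sum((xi-xbar)^2)
n = 6, xbar = 83/6 ≈ 13.833333, ybar = 47/6 ≈ 7.833333
Sxy = sum((xi-xbar)(yi-ybar)) = 287/6 ≈ 47.833333
Sxx = sum((xi-xbar)^2) = 641/6 ≈ 106.833333
b = Sxy / Sxx = 287/641 ≈ 0.447738
a = 7.833333 - 0.447738 * 13.833333 = 1051/641 ≈ 1.639626

1.6396


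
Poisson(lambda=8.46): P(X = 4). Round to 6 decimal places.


P = e^(-lam) * lam^k / k!
e^(-8.46) ≈ 0.0002117721
lam^k = 8.46^4 ≈ 5122.493927
k! = 4! = 24
P = 0.0002117721 * 5122.493927 / 24 ≈ 0.045200

0.045200


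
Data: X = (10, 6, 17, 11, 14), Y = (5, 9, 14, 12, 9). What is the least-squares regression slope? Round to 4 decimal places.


b = sum((xi-xbar)(yi-ybar)) / sum((xi-xbar)^2)
n = 5, xbar = 58/5 = 11.6, ybar = 49/5 = 9.8
Sxy = sum((xi-xbar)(yi-ybar)) = 31.6
Sxx = sum((xi-xbar)^2) = 69.2
b = Sxy / Sxx = 79/173 ≈ 0.456647

0.4566


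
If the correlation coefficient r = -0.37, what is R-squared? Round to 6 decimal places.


R^2 = r^2 = (-0.37)^2 = 0.1369

0.136900


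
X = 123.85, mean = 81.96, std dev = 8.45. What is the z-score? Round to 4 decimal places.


z = (X - mu) / sigma
X - mu = 123.85 - 81.96 = 41.89
z = 41.89 / 8.45 = 4189/845 ≈ 4.957396

4.9574


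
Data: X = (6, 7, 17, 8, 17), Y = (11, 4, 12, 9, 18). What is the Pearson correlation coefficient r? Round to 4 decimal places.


r = sum((xi-xbar)(yi-ybar)) / sqrt(sum((xi-xbar)^2) * sum((yi-ybar)^2))
n = 5, xbar = 55/5 = 11, ybar = 54/5 = 10.8
Sxy = sum((xi-xbar)(yi-ybar)) = 82
Sxx = sum((xi-xbar)^2) = 122
Syy = sum((yi-ybar)^2) = 102.8
sqrt(Sxx*Syy) ≈ 111.989285
r = Sxy / sqrt(Sxx*Syy) = 82 / 111.989285 ≈ 0.732213

0.7322


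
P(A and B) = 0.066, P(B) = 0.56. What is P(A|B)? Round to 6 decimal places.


P(A|B) = P(A and B) / P(B) = 0.066 / 0.56 = 33/280 ≈ 0.11785714

0.117857


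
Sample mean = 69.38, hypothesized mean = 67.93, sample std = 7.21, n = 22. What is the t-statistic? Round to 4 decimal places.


t = (xbar - mu0) / (s/sqrt(n))
xbar - mu0 = 69.38 - 67.93 = 1.45
sqrt(22) ≈ 4.69041576
s/sqrt(n) = 7.21 / 4.69041576 ≈ 1.53717716
t = 1.45 / 1.53717716 ≈ 0.943287

0.9433


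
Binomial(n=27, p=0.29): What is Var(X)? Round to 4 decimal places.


Var = n*p*(1-p) = 27 * 0.29 * 0.71 = 5.5593

5.5593


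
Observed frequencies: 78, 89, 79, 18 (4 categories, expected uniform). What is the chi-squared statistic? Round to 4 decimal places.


chi2 = sum((O-E)^2/E), E = total/4
total = 264, E = 264/4 = 66
(78 - 66)^2 / 66 = 144 / 66 = 24/11 ≈ 2.181818
(89 - 66)^2 / 66 = 529 / 66 = 529/66 ≈ 8.015152
(79 - 66)^2 / 66 = 169 / 66 = 169/66 ≈ 2.560606
(18 - 66)^2 / 66 = 2304 / 66 = 384/11 ≈ 34.909091
chi2 = 143/3 ≈ 47.666667

47.6667


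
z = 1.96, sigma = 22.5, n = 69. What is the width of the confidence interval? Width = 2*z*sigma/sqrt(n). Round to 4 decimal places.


width = 2*z*sigma/sqrt(n)
2*z*sigma = 2 * 1.96 * 22.5 = 88.2
sqrt(69) ≈ 8.306624
width = 88.2 / 8.306624 ≈ 10.618032

10.6180


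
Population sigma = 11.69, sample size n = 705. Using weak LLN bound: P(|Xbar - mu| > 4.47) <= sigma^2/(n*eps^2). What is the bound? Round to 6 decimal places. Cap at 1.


bound = min(1, sigma^2/(n*eps^2))
sigma^2 = 11.69^2 = 136.6561
n*eps^2 = 705 * 4.47^2 = 705 * 19.9809 = 14086.5345
sigma^2/(n*eps^2) = 136.6561 / 14086.5345 ≈ 0.00970119

0.009701


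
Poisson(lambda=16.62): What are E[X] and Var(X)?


E[X] = Var(X) = lambda = 16.62

16.62, 16.62


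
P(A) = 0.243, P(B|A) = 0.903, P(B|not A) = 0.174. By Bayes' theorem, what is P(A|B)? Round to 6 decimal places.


P(A|B) = P(B|A)*P(A) / P(B), P(B) = P(B|A)*P(A) + P(B|not A)*P(not A)
P(B|A)*P(A) = 0.903 * 0.243 = 0.219429
P(B|not A)*P(not A) = 0.174 * 0.757 = 0.131718
P(B) = 0.219429 + 0.131718 = 0.351147
P(A|B) = 0.219429 / 0.351147 ≈ 0.62489214

0.624892


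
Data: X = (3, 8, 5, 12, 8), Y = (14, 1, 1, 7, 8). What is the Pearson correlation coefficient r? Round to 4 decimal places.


r = sum((xi-xbar)(yi-ybar)) / sqrt(sum((xi-xbar)^2) * sum((yi-ybar)^2))
n = 5, xbar = 36/5 = 7.2, ybar = 31/5 = 6.2
Sxy = sum((xi-xbar)(yi-ybar)) = -20.2
Sxx = sum((xi-xbar)^2) = 46.8
Syy = sum((yi-ybar)^2) = 118.8
sqrt(Sxx*Syy) ≈ 74.564335
r = Sxy / sqrt(Sxx*Syy) = -20.2 / 74.564335 ≈ -0.270907

-0.2709


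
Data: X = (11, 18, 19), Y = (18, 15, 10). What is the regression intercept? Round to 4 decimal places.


a = ybar - b*xbar, where b = sum((xi-xbar)(yi-ybar)) / sum((xi-xbar)^2)
n = 3, xbar = 48/3 = 16, ybar = 43/3 ≈ 14.333333
Sxy = sum((xi-xbar)(yi-ybar)) = -30
Sxx = sum((xi-xbar)^2) = 38
b = Sxy / Sxx = -15/19 ≈ -0.789474
a = 14.333333 - (-0.789474) * 16 = 1537/57 ≈ 26.964912

26.9649


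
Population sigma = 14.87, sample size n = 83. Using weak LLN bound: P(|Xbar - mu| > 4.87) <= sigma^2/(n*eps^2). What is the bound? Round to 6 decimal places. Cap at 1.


bound = min(1, sigma^2/(n*eps^2))
sigma^2 = 14.87^2 = 221.1169
n*eps^2 = 83 * 4.87^2 = 83 * 23.7169 = 1968.5027
sigma^2/(n*eps^2) = 221.1169 / 1968.5027 ≈ 0.11232746

0.112327


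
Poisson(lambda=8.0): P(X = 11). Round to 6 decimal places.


P = e^(-lam) * lam^k / k!
e^(-8.0) ≈ 0.0003354626
lam^k = 8.0^11 = 8589934592
k! = 11! = 39916800
P = 0.0003354626 * 8589934592 / 39916800 ≈ 0.072190

0.072190


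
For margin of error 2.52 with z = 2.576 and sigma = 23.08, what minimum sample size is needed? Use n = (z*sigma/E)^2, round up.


z*sigma/E = 2.576 * 23.08 / 2.52 = 26542/1125 ≈ 23.592889
(z*sigma/E)^2 ≈ 556.624406
round up: n = 557

557


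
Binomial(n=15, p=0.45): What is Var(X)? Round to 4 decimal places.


Var = n*p*(1-p) = 15 * 0.45 * 0.55 = 3.7125

3.7125


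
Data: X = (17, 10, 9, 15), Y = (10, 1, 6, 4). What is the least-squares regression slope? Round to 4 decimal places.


b = sum((xi-xbar)(yi-ybar)) / sum((xi-xbar)^2)
n = 4, xbar = 51/4 = 12.75, ybar = 21/4 = 5.25
Sxy = sum((xi-xbar)(yi-ybar)) = 26.25
Sxx = sum((xi-xbar)^2) = 44.75
b = Sxy / Sxx = 105/179 ≈ 0.586592

0.5866


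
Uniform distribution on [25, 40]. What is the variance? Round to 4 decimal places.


Var = (b-a)^2 / 12
(b-a)^2 = (40 - 25)^2 = 225
Var = 225/12 = 18.75

18.7500


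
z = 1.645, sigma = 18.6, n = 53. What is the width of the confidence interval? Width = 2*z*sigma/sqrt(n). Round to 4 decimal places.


width = 2*z*sigma/sqrt(n)
2*z*sigma = 2 * 1.645 * 18.6 = 61.194
sqrt(53) ≈ 7.280110
width = 61.194 / 7.280110 ≈ 8.405642

8.4056


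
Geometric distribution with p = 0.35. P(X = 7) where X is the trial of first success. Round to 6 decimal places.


P = (1-p)^(k-1) * p
(1-p)^(k-1) = 0.65^6 ≈ 0.07541889
P = 0.07541889 * 0.35 ≈ 0.02639661

0.026397


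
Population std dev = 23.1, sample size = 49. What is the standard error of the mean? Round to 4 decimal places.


SE = sigma / sqrt(n)
sqrt(49) = 7
SE = 23.1 / 7 = 3.3

3.3000


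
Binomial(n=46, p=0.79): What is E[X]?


E[X] = n*p = 46 * 0.79 = 36.34

36.34


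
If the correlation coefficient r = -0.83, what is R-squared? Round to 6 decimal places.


R^2 = r^2 = (-0.83)^2 = 0.6889

0.688900


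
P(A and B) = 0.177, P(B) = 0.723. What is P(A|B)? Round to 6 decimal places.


P(A|B) = P(A and B) / P(B) = 0.177 / 0.723 = 59/241 ≈ 0.24481328

0.244813


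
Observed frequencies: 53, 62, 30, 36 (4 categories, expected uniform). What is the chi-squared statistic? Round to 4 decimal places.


chi2 = sum((O-E)^2/E), E = total/4
total = 181, E = 181/4 = 45.25
(53 - 45.25)^2 / 45.25 = 60.0625 / 45.25 = 961/724 ≈ 1.327348
(62 - 45.25)^2 / 45.25 = 280.5625 / 45.25 = 4489/724 ≈ 6.200276
(30 - 45.25)^2 / 45.25 = 232.5625 / 45.25 = 3721/724 ≈ 5.139503
(36 - 45.25)^2 / 45.25 = 85.5625 / 45.25 = 1369/724 ≈ 1.890884
chi2 = 2635/181 ≈ 14.558011

14.5580


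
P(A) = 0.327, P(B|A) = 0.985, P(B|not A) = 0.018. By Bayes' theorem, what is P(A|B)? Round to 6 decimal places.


P(A|B) = P(B|A)*P(A) / P(B), P(B) = P(B|A)*P(A) + P(B|not A)*P(not A)
P(B|A)*P(A) = 0.985 * 0.327 = 0.322095
P(B|not A)*P(not A) = 0.018 * 0.673 = 0.012114
P(B) = 0.322095 + 0.012114 = 0.334209
P(A|B) = 0.322095 / 0.334209 ≈ 0.96375322

0.963753


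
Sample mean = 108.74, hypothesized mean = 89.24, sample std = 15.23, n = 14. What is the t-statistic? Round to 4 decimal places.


t = (xbar - mu0) / (s/sqrt(n))
xbar - mu0 = 108.74 - 89.24 = 19.5
sqrt(14) ≈ 3.74165739
s/sqrt(n) = 15.23 / 3.74165739 ≈ 4.07038871
t = 19.5 / 4.07038871 ≈ 4.790697

4.7907


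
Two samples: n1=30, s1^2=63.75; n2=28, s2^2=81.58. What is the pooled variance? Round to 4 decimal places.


sp^2 = ((n1-1)*s1^2 + (n2-1)*s2^2)/(n1+n2-2)
(n1-1)*s1^2 = 29 * 63.75 = 1848.75
(n2-1)*s2^2 = 27 * 81.58 = 2202.66
numerator = 1848.75 + 2202.66 = 4051.41
n1+n2-2 = 56
sp^2 = 4051.41 / 56 = 405141/5600 ≈ 72.346607

72.3466


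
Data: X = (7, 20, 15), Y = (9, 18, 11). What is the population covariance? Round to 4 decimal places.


Cov = (1/n)*sum((xi-xbar)(yi-ybar))
n = 3, xbar = 42/3 = 14, ybar = 38/3 ≈ 12.666667
sum((xi-xbar)(yi-ybar)) = 56
Cov = 56 / 3 = 56/3 ≈ 18.666667

18.6667


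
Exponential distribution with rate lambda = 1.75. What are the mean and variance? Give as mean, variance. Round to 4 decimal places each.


mean = 1/lam, var = 1/lam^2
mean = 1 / 1.75 = 4/7 ≈ 0.571429
lam^2 = 1.75^2 = 3.0625
var = 1 / 3.0625 = 16/49 ≈ 0.326531

0.5714, 0.3265


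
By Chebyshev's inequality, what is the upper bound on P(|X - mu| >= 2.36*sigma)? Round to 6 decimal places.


P <= 1/k^2
k^2 = 2.36^2 = 5.5696
1/k^2 = 1 / 5.5696 = 625/3481 ≈ 0.17954611

0.179546


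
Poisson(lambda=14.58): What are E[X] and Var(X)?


E[X] = Var(X) = lambda = 14.58

14.58, 14.58


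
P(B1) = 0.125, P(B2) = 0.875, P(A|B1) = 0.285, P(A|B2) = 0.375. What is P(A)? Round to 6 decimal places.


P(A) = P(A|B1)*P(B1) + P(A|B2)*P(B2)
P(A|B1)*P(B1) = 0.285 * 0.125 = 0.035625
P(A|B2)*P(B2) = 0.375 * 0.875 = 0.328125
P(A) = 0.035625 + 0.328125 = 0.36375

0.363750


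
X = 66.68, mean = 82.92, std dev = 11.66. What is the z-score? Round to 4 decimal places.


z = (X - mu) / sigma
X - mu = 66.68 - 82.92 = -16.24
z = -16.24 / 11.66 = -812/583 ≈ -1.392796

-1.3928


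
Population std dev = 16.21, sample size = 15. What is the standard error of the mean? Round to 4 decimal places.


SE = sigma / sqrt(n)
sqrt(15) ≈ 3.872983
SE = 16.21 / 3.872983 ≈ 4.185404

4.1854


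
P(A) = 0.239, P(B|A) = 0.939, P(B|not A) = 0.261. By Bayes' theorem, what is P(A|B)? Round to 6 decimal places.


P(A|B) = P(B|A)*P(A) / P(B), P(B) = P(B|A)*P(A) + P(B|not A)*P(not A)
P(B|A)*P(A) = 0.939 * 0.239 = 0.224421
P(B|not A)*P(not A) = 0.261 * 0.761 = 0.198621
P(B) = 0.224421 + 0.198621 = 0.423042
P(A|B) = 0.224421 / 0.423042 ≈ 0.53049343

0.530493


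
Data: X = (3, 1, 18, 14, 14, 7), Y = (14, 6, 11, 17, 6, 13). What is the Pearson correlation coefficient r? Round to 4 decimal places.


r = sum((xi-xbar)(yi-ybar)) / sqrt(sum((xi-xbar)^2) * sum((yi-ybar)^2))
n = 6, xbar = 57/6 = 9.5, ybar = 67/6 ≈ 11.166667
Sxy = sum((xi-xbar)(yi-ybar)) = 22.5
Sxx = sum((xi-xbar)^2) = 233.5
Syy = sum((yi-ybar)^2) = 593/6 ≈ 98.833333
sqrt(Sxx*Syy) ≈ 151.913078
r = Sxy / sqrt(Sxx*Syy) = 22.5 / 151.913078 ≈ 0.148111

0.1481


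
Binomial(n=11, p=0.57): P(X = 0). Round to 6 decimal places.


P = C(n,k) * p^k * (1-p)^(n-k)
C(11,0) = 1
p^k = 0.57^0 = 1
(1-p)^(n-k) = 0.43^11 ≈ 0.00009292937
P = 1 * 1 * 0.00009292937 ≈ 0.000093

0.000093


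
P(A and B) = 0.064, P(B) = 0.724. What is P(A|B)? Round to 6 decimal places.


P(A|B) = P(A and B) / P(B) = 0.064 / 0.724 = 16/181 ≈ 0.08839779

0.088398


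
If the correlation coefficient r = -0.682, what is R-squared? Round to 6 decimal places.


R^2 = r^2 = (-0.682)^2 = 0.465124

0.465124


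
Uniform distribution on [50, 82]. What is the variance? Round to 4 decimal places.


Var = (b-a)^2 / 12
(b-a)^2 = (82 - 50)^2 = 1024
Var = 1024/12 ≈ 85.333333

85.3333


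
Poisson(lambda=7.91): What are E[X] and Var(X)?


E[X] = Var(X) = lambda = 7.91

7.91, 7.91


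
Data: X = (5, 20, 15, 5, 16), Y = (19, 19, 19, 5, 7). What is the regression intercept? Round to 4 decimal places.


a = ybar - b*xbar, where b = sum((xi-xbar)(yi-ybar)) / sum((xi-xbar)^2)
n = 5, xbar = 61/5 = 12.2, ybar = 69/5 = 13.8
Sxy = sum((xi-xbar)(yi-ybar)) = 55.2
Sxx = sum((xi-xbar)^2) = 186.8
b = Sxy / Sxx = 138/467 ≈ 0.295503
a = 13.8 - 0.295503 * 12.2 = 4761/467 ≈ 10.194861

10.1949


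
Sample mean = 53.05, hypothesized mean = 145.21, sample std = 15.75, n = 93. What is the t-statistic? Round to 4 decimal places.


t = (xbar - mu0) / (s/sqrt(n))
xbar - mu0 = 53.05 - 145.21 = -92.16
sqrt(93) ≈ 9.64365076
s/sqrt(n) = 15.75 / 9.64365076 ≈ 1.63319892
t = -92.16 / 1.63319892 ≈ -56.429134

-56.4291


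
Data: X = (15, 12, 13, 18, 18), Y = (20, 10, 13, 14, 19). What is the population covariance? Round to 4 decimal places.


Cov = (1/n)*sum((xi-xbar)(yi-ybar))
n = 5, xbar = 76/5 = 15.2, ybar = 76/5 = 15.2
sum((xi-xbar)(yi-ybar)) = 27.8
Cov = 27.8 / 5 = 5.56

5.5600


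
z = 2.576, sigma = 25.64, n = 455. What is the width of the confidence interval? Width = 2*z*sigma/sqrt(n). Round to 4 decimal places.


width = 2*z*sigma/sqrt(n)
2*z*sigma = 2 * 2.576 * 25.64 = 132.09728
sqrt(455) ≈ 21.330729
width = 132.09728 / 21.330729 ≈ 6.192816

6.1928


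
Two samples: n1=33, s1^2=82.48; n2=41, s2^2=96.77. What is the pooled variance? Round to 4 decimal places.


sp^2 = ((n1-1)*s1^2 + (n2-1)*s2^2)/(n1+n2-2)
(n1-1)*s1^2 = 32 * 82.48 = 2639.36
(n2-1)*s2^2 = 40 * 96.77 = 3870.8
numerator = 2639.36 + 3870.8 = 6510.16
n1+n2-2 = 72
sp^2 = 6510.16 / 72 = 81377/900 ≈ 90.418889

90.4189


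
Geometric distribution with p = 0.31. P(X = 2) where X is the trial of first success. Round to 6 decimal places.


P = (1-p)^(k-1) * p
(1-p)^(k-1) = 0.69^1 = 0.69
P = 0.69 * 0.31 = 0.2139

0.213900


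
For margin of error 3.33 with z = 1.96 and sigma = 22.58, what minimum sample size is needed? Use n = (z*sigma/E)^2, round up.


z*sigma/E = 1.96 * 22.58 / 3.33 = 110642/8325 ≈ 13.290330
(z*sigma/E)^2 ≈ 176.632880
round up: n = 177

177


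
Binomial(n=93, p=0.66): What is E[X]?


E[X] = n*p = 93 * 0.66 = 61.38

61.38


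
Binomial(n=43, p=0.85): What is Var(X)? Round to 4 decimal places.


Var = n*p*(1-p) = 43 * 0.85 * 0.15 = 5.4825

5.4825


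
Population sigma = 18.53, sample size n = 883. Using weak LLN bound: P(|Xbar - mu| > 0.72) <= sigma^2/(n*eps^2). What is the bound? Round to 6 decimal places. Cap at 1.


bound = min(1, sigma^2/(n*eps^2))
sigma^2 = 18.53^2 = 343.3609
n*eps^2 = 883 * 0.72^2 = 883 * 0.5184 = 457.7472
sigma^2/(n*eps^2) = 343.3609 / 457.7472 ≈ 0.75011032

0.750110


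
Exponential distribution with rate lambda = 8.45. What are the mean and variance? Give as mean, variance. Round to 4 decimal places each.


mean = 1/lam, var = 1/lam^2
mean = 1 / 8.45 = 20/169 ≈ 0.118343
lam^2 = 8.45^2 = 71.4025
var = 1 / 71.4025 ≈ 0.014005

0.1183, 0.0140


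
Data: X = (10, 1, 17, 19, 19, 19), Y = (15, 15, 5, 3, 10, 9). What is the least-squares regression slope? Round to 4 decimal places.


b = sum((xi-xbar)(yi-ybar)) / sum((xi-xbar)^2)
n = 6, xbar = 85/6 ≈ 14.166667, ybar = 57/6 = 9.5
Sxy = sum((xi-xbar)(yi-ybar)) = -139.5
Sxx = sum((xi-xbar)^2) = 1613/6 ≈ 268.833333
b = Sxy / Sxx = -837/1613 ≈ -0.518909

-0.5189


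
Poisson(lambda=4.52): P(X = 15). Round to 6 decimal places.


P = e^(-lam) * lam^k / k!
e^(-4.52) ≈ 0.01088902
lam^k = 4.52^15 ≈ 6715471683.137851
k! = 15! = 1307674368000
P = 0.01088902 * 6715471683.137851 / 1307674368000 ≈ 0.000056

0.000056


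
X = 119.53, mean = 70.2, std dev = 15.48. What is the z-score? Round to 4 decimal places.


z = (X - mu) / sigma
X - mu = 119.53 - 70.2 = 49.33
z = 49.33 / 15.48 = 4933/1548 ≈ 3.186693

3.1867


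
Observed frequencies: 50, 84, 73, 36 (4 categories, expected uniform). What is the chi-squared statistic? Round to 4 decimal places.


chi2 = sum((O-E)^2/E), E = total/4
total = 243, E = 243/4 = 60.75
(50 - 60.75)^2 / 60.75 = 115.5625 / 60.75 = 1849/972 ≈ 1.902263
(84 - 60.75)^2 / 60.75 = 540.5625 / 60.75 = 961/108 ≈ 8.898148
(73 - 60.75)^2 / 60.75 = 150.0625 / 60.75 = 2401/972 ≈ 2.470165
(36 - 60.75)^2 / 60.75 = 612.5625 / 60.75 = 121/12 ≈ 10.083333
chi2 = 5675/243 ≈ 23.353909

23.3539


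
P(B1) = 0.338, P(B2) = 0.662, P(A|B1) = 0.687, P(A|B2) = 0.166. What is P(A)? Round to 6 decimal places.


P(A) = P(A|B1)*P(B1) + P(A|B2)*P(B2)
P(A|B1)*P(B1) = 0.687 * 0.338 = 0.232206
P(A|B2)*P(B2) = 0.166 * 0.662 = 0.109892
P(A) = 0.232206 + 0.109892 = 0.342098

0.342098


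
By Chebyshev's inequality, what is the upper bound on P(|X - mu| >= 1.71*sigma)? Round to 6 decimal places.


P <= 1/k^2
k^2 = 1.71^2 = 2.9241
1/k^2 = 1 / 2.9241 ≈ 0.34198557

0.341986


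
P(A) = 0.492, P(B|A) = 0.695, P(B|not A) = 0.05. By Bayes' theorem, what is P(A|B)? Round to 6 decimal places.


P(A|B) = P(B|A)*P(A) / P(B), P(B) = P(B|A)*P(A) + P(B|not A)*P(not A)
P(B|A)*P(A) = 0.695 * 0.492 = 0.34194
P(B|not A)*P(not A) = 0.05 * 0.508 = 0.0254
P(B) = 0.34194 + 0.0254 = 0.36734
P(A|B) = 0.34194 / 0.36734 ≈ 0.93085425

0.930854


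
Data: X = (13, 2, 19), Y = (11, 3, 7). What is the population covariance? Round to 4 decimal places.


Cov = (1/n)*sum((xi-xbar)(yi-ybar))
n = 3, xbar = 34/3 ≈ 11.333333, ybar = 21/3 = 7
sum((xi-xbar)(yi-ybar)) = 44
Cov = 44 / 3 = 44/3 ≈ 14.666667

14.6667


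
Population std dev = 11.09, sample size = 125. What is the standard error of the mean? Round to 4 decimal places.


SE = sigma / sqrt(n)
sqrt(125) ≈ 11.180340
SE = 11.09 / 11.180340 ≈ 0.991920

0.9919


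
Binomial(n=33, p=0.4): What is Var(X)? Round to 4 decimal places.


Var = n*p*(1-p) = 33 * 0.4 * 0.6 = 7.92

7.9200


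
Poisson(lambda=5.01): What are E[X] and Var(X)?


E[X] = Var(X) = lambda = 5.01

5.01, 5.01


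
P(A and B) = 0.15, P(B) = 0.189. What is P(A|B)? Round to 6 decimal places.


P(A|B) = P(A and B) / P(B) = 0.15 / 0.189 = 50/63 ≈ 0.79365079

0.793651


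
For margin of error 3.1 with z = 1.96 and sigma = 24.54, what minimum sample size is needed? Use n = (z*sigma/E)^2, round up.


z*sigma/E = 1.96 * 24.54 / 3.1 = 60123/3875 ≈ 15.515613
(z*sigma/E)^2 ≈ 240.734244
round up: n = 241

241


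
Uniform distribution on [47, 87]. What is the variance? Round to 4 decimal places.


Var = (b-a)^2 / 12
(b-a)^2 = (87 - 47)^2 = 1600
Var = 1600/12 ≈ 133.333333

133.3333


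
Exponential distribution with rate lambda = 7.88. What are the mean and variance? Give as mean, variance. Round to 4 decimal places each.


mean = 1/lam, var = 1/lam^2
mean = 1 / 7.88 = 25/197 ≈ 0.126904
lam^2 = 7.88^2 = 62.0944
var = 1 / 62.0944 ≈ 0.016105

0.1269, 0.0161


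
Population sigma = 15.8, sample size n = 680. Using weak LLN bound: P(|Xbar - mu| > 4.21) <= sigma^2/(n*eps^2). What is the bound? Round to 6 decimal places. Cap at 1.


bound = min(1, sigma^2/(n*eps^2))
sigma^2 = 15.8^2 = 249.64
n*eps^2 = 680 * 4.21^2 = 680 * 17.7241 = 12052.388
sigma^2/(n*eps^2) = 249.64 / 12052.388 ≈ 0.02071291

0.020713


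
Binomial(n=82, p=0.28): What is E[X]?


E[X] = n*p = 82 * 0.28 = 22.96

22.96


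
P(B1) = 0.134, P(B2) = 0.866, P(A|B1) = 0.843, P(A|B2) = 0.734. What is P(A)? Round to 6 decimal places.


P(A) = P(A|B1)*P(B1) + P(A|B2)*P(B2)
P(A|B1)*P(B1) = 0.843 * 0.134 = 0.112962
P(A|B2)*P(B2) = 0.734 * 0.866 = 0.635644
P(A) = 0.112962 + 0.635644 = 0.748606

0.748606


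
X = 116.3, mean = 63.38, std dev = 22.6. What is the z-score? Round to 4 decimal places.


z = (X - mu) / sigma
X - mu = 116.3 - 63.38 = 52.92
z = 52.92 / 22.6 = 1323/565 ≈ 2.341593

2.3416


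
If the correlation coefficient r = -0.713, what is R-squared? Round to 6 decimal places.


R^2 = r^2 = (-0.713)^2 = 0.508369

0.508369


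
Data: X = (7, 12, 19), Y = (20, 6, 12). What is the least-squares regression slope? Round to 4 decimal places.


b = sum((xi-xbar)(yi-ybar)) / sum((xi-xbar)^2)
n = 3, xbar = 38/3 ≈ 12.666667, ybar = 38/3 ≈ 12.666667
Sxy = sum((xi-xbar)(yi-ybar)) = -124/3 ≈ -41.333333
Sxx = sum((xi-xbar)^2) = 218/3 ≈ 72.666667
b = Sxy / Sxx = -62/109 ≈ -0.568807

-0.5688


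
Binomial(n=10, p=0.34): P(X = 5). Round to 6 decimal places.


P = C(n,k) * p^k * (1-p)^(n-k)
C(10,5) = 252
p^k = 0.34^5 ≈ 0.004543542
(1-p)^(n-k) = 0.66^5 ≈ 0.1252333
P = 252 * 0.004543542 * 0.1252333 ≈ 0.143389

0.143389


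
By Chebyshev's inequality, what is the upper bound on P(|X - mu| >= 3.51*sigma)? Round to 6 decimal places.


P <= 1/k^2
k^2 = 3.51^2 = 12.3201
1/k^2 = 1 / 12.3201 ≈ 0.08116817

0.081168


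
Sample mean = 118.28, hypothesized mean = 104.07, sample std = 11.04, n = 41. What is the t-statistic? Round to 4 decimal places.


t = (xbar - mu0) / (s/sqrt(n))
xbar - mu0 = 118.28 - 104.07 = 14.21
sqrt(41) ≈ 6.40312424
s/sqrt(n) = 11.04 / 6.40312424 ≈ 1.72415833
t = 14.21 / 1.72415833 ≈ 8.241702

8.2417


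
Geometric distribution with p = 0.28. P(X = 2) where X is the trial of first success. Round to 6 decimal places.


P = (1-p)^(k-1) * p
(1-p)^(k-1) = 0.72^1 = 0.72
P = 0.72 * 0.28 = 0.2016

0.201600


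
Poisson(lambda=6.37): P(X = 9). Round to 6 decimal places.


P = e^(-lam) * lam^k / k!
e^(-6.37) ≈ 0.001712159
lam^k = 6.37^9 ≈ 17268510.978026
k! = 9! = 362880
P = 0.001712159 * 17268510.978026 / 362880 ≈ 0.081477

0.081477


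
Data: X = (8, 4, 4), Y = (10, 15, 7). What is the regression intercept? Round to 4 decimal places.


a = ybar - b*xbar, where b = sum((xi-xbar)(yi-ybar)) / sum((xi-xbar)^2)
n = 3, xbar = 16/3 ≈ 5.333333, ybar = 32/3 ≈ 10.666667
Sxy = sum((xi-xbar)(yi-ybar)) = -8/3 ≈ -2.666667
Sxx = sum((xi-xbar)^2) = 32/3 ≈ 10.666667
b = Sxy / Sxx = -0.25
a = 10.666667 - (-0.25) * 5.333333 = 12

12.0000


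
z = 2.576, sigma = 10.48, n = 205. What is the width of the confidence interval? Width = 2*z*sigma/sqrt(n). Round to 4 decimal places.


width = 2*z*sigma/sqrt(n)
2*z*sigma = 2 * 2.576 * 10.48 = 53.99296
sqrt(205) ≈ 14.317821
width = 53.99296 / 14.317821 ≈ 3.771032

3.7710


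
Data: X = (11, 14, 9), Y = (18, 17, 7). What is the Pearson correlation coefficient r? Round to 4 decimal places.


r = sum((xi-xbar)(yi-ybar)) / sqrt(sum((xi-xbar)^2) * sum((yi-ybar)^2))
n = 3, xbar = 34/3 ≈ 11.333333, ybar = 42/3 = 14
Sxy = sum((xi-xbar)(yi-ybar)) = 23
Sxx = sum((xi-xbar)^2) = 38/3 ≈ 12.666667
Syy = sum((yi-ybar)^2) = 74
sqrt(Sxx*Syy) ≈ 30.615900
r = Sxy / sqrt(Sxx*Syy) = 23 / 30.615900 ≈ 0.751244

0.7512


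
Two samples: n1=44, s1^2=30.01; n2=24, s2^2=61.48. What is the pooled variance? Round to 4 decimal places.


sp^2 = ((n1-1)*s1^2 + (n2-1)*s2^2)/(n1+n2-2)
(n1-1)*s1^2 = 43 * 30.01 = 1290.43
(n2-1)*s2^2 = 23 * 61.48 = 1414.04
numerator = 1290.43 + 1414.04 = 2704.47
n1+n2-2 = 66
sp^2 = 2704.47 / 66 = 90149/2200 ≈ 40.976818

40.9768


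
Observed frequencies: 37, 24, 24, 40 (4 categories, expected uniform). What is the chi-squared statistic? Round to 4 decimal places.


chi2 = sum((O-E)^2/E), E = total/4
total = 125, E = 125/4 = 31.25
(37 - 31.25)^2 / 31.25 = 33.0625 / 31.25 = 1.058
(24 - 31.25)^2 / 31.25 = 52.5625 / 31.25 = 1.682
(24 - 31.25)^2 / 31.25 = 52.5625 / 31.25 = 1.682
(40 - 31.25)^2 / 31.25 = 76.5625 / 31.25 = 2.45
chi2 = 6.872

6.8720


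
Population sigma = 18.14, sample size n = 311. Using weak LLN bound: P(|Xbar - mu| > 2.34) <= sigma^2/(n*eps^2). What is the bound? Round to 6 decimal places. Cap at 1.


bound = min(1, sigma^2/(n*eps^2))
sigma^2 = 18.14^2 = 329.0596
n*eps^2 = 311 * 2.34^2 = 311 * 5.4756 = 1702.9116
sigma^2/(n*eps^2) = 329.0596 / 1702.9116 ≈ 0.19323352

0.193234


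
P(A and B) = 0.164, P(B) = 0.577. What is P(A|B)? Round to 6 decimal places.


P(A|B) = P(A and B) / P(B) = 0.164 / 0.577 = 164/577 ≈ 0.28422877

0.284229


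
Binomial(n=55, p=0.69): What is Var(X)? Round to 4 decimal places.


Var = n*p*(1-p) = 55 * 0.69 * 0.31 = 11.7645

11.7645


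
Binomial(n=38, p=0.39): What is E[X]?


E[X] = n*p = 38 * 0.39 = 14.82

14.82


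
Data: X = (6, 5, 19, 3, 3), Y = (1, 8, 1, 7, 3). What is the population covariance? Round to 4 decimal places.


Cov = (1/n)*sum((xi-xbar)(yi-ybar))
n = 5, xbar = 36/5 = 7.2, ybar = 20/5 = 4
sum((xi-xbar)(yi-ybar)) = -49
Cov = -49 / 5 = -9.8

-9.8000


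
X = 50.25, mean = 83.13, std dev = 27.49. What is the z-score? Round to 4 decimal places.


z = (X - mu) / sigma
X - mu = 50.25 - 83.13 = -32.88
z = -32.88 / 27.49 = -3288/2749 ≈ -1.196071

-1.1961


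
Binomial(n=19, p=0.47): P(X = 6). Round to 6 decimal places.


P = C(n,k) * p^k * (1-p)^(n-k)
C(19,6) = 27132
p^k = 0.47^6 ≈ 0.01077922
(1-p)^(n-k) = 0.53^13 ≈ 0.0002603672
P = 27132 * 0.01077922 * 0.0002603672 ≈ 0.076147

0.076147


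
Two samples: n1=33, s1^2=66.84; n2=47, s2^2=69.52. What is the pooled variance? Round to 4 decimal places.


sp^2 = ((n1-1)*s1^2 + (n2-1)*s2^2)/(n1+n2-2)
(n1-1)*s1^2 = 32 * 66.84 = 2138.88
(n2-1)*s2^2 = 46 * 69.52 = 3197.92
numerator = 2138.88 + 3197.92 = 5336.8
n1+n2-2 = 78
sp^2 = 5336.8 / 78 = 13342/195 ≈ 68.420513

68.4205


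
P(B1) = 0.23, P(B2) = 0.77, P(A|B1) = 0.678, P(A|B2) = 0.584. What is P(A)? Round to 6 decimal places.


P(A) = P(A|B1)*P(B1) + P(A|B2)*P(B2)
P(A|B1)*P(B1) = 0.678 * 0.23 = 0.15594
P(A|B2)*P(B2) = 0.584 * 0.77 = 0.44968
P(A) = 0.15594 + 0.44968 = 0.60562

0.605620


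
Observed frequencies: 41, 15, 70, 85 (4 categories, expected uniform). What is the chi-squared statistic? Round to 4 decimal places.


chi2 = sum((O-E)^2/E), E = total/4
total = 211, E = 211/4 = 52.75
(41 - 52.75)^2 / 52.75 = 138.0625 / 52.75 = 2209/844 ≈ 2.617299
(15 - 52.75)^2 / 52.75 = 1425.0625 / 52.75 = 22801/844 ≈ 27.015403
(70 - 52.75)^2 / 52.75 = 297.5625 / 52.75 = 4761/844 ≈ 5.640995
(85 - 52.75)^2 / 52.75 = 1040.0625 / 52.75 = 16641/844 ≈ 19.716825
chi2 = 11603/211 ≈ 54.990521

54.9905


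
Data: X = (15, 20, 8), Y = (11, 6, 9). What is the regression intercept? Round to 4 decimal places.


a = ybar - b*xbar, where b = sum((xi-xbar)(yi-ybar)) / sum((xi-xbar)^2)
n = 3, xbar = 43/3 ≈ 14.333333, ybar = 26/3 ≈ 8.666667
Sxy = sum((xi-xbar)(yi-ybar)) = -47/3 ≈ -15.666667
Sxx = sum((xi-xbar)^2) = 218/3 ≈ 72.666667
b = Sxy / Sxx = -47/218 ≈ -0.215596
a = 8.666667 - (-0.215596) * 14.333333 = 2563/218 ≈ 11.756881

11.7569


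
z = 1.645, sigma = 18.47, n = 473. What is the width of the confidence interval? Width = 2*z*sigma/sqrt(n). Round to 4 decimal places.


width = 2*z*sigma/sqrt(n)
2*z*sigma = 2 * 1.645 * 18.47 = 60.7663
sqrt(473) ≈ 21.748563
width = 60.7663 / 21.748563 ≈ 2.794037

2.7940


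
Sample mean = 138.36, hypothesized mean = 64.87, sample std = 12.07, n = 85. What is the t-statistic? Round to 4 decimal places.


t = (xbar - mu0) / (s/sqrt(n))
xbar - mu0 = 138.36 - 64.87 = 73.49
sqrt(85) ≈ 9.21954446
s/sqrt(n) = 12.07 / 9.21954446 ≈ 1.30917531
t = 73.49 / 1.30917531 ≈ 56.134575

56.1346


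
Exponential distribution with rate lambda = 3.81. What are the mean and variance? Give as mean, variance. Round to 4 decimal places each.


mean = 1/lam, var = 1/lam^2
mean = 1 / 3.81 = 100/381 ≈ 0.262467
lam^2 = 3.81^2 = 14.5161
var = 1 / 14.5161 ≈ 0.068889

0.2625, 0.0689


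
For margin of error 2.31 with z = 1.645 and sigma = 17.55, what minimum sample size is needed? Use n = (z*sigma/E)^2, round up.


z*sigma/E = 1.645 * 17.55 / 2.31 = 5499/440 ≈ 12.497727
(z*sigma/E)^2 ≈ 156.193187
round up: n = 157

157


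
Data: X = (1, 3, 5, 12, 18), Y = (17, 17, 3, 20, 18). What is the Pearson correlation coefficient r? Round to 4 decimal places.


r = sum((xi-xbar)(yi-ybar)) / sqrt(sum((xi-xbar)^2) * sum((yi-ybar)^2))
n = 5, xbar = 39/5 = 7.8, ybar = 75/5 = 15
Sxy = sum((xi-xbar)(yi-ybar)) = 62
Sxx = sum((xi-xbar)^2) = 198.8
Syy = sum((yi-ybar)^2) = 186
sqrt(Sxx*Syy) ≈ 192.293526
r = Sxy / sqrt(Sxx*Syy) = 62 / 192.293526 ≈ 0.322424

0.3224


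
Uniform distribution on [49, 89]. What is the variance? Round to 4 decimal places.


Var = (b-a)^2 / 12
(b-a)^2 = (89 - 49)^2 = 1600
Var = 1600/12 ≈ 133.333333

133.3333


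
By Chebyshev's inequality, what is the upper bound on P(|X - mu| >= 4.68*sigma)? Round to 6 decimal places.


P <= 1/k^2
k^2 = 4.68^2 = 21.9024
1/k^2 = 1 / 21.9024 ≈ 0.04565710

0.045657


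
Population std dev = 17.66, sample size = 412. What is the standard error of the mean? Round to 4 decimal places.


SE = sigma / sqrt(n)
sqrt(412) ≈ 20.297783
SE = 17.66 / 20.297783 ≈ 0.870046

0.8700


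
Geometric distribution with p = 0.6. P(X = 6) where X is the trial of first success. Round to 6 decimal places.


P = (1-p)^(k-1) * p
(1-p)^(k-1) = 0.4^5 = 0.01024
P = 0.01024 * 0.6 = 0.006144

0.006144


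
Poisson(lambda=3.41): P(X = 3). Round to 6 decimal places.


P = e^(-lam) * lam^k / k!
e^(-3.41) ≈ 0.03304120
lam^k = 3.41^3 = 39.651821
k! = 3! = 6
P = 0.03304120 * 39.651821 / 6 ≈ 0.218357

0.218357


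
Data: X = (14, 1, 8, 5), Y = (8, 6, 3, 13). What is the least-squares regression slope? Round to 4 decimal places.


b = sum((xi-xbar)(yi-ybar)) / sum((xi-xbar)^2)
n = 4, xbar = 28/4 = 7, ybar = 30/4 = 7.5
Sxy = sum((xi-xbar)(yi-ybar)) = -3
Sxx = sum((xi-xbar)^2) = 90
b = Sxy / Sxx = -1/30 ≈ -0.033333

-0.0333


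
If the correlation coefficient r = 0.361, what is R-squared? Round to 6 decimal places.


R^2 = r^2 = (0.361)^2 = 0.130321

0.130321


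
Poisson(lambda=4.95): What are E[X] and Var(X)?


E[X] = Var(X) = lambda = 4.95

4.95, 4.95


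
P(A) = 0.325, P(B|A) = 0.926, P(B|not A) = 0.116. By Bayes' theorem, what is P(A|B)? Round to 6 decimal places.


P(A|B) = P(B|A)*P(A) / P(B), P(B) = P(B|A)*P(A) + P(B|not A)*P(not A)
P(B|A)*P(A) = 0.926 * 0.325 = 0.30095
P(B|not A)*P(not A) = 0.116 * 0.675 = 0.0783
P(B) = 0.30095 + 0.0783 = 0.37925
P(A|B) = 0.30095 / 0.37925 = 6019/7585 ≈ 0.79353988

0.793540


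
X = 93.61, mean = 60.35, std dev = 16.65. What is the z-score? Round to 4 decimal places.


z = (X - mu) / sigma
X - mu = 93.61 - 60.35 = 33.26
z = 33.26 / 16.65 = 3326/1665 ≈ 1.997598

1.9976


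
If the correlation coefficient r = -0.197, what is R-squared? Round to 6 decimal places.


R^2 = r^2 = (-0.197)^2 = 0.038809

0.038809


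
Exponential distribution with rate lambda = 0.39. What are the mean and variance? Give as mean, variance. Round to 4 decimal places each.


mean = 1/lam, var = 1/lam^2
mean = 1 / 0.39 = 100/39 ≈ 2.564103
lam^2 = 0.39^2 = 0.1521
var = 1 / 0.1521 = 10000/1521 ≈ 6.574622

2.5641, 6.5746


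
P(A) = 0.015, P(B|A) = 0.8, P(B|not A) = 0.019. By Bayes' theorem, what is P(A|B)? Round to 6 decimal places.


P(A|B) = P(B|A)*P(A) / P(B), P(B) = P(B|A)*P(A) + P(B|not A)*P(not A)
P(B|A)*P(A) = 0.8 * 0.015 = 0.012
P(B|not A)*P(not A) = 0.019 * 0.985 = 0.018715
P(B) = 0.012 + 0.018715 = 0.030715
P(A|B) = 0.012 / 0.030715 = 2400/6143 ≈ 0.39068859

0.390689


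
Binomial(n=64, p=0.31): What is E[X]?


E[X] = n*p = 64 * 0.31 = 19.84

19.84


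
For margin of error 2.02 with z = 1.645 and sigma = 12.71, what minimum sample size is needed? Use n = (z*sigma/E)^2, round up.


z*sigma/E = 1.645 * 12.71 / 2.02 ≈ 10.350470
(z*sigma/E)^2 ≈ 107.132235
round up: n = 108

108


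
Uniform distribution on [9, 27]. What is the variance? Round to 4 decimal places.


Var = (b-a)^2 / 12
(b-a)^2 = (27 - 9)^2 = 324
Var = 324/12 = 27

27.0000


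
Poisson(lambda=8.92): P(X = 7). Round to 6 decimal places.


P = e^(-lam) * lam^k / k!
e^(-8.92) ≈ 0.0001336882
lam^k = 8.92^7 ≈ 4493181.692017
k! = 7! = 5040
P = 0.0001336882 * 4493181.692017 / 5040 ≈ 0.119184

0.119184


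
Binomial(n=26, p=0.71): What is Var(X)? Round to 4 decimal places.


Var = n*p*(1-p) = 26 * 0.71 * 0.29 = 5.3534

5.3534


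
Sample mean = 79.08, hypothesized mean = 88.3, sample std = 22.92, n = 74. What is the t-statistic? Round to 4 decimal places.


t = (xbar - mu0) / (s/sqrt(n))
xbar - mu0 = 79.08 - 88.3 = -9.22
sqrt(74) ≈ 8.60232527
s/sqrt(n) = 22.92 / 8.60232527 ≈ 2.66439588
t = -9.22 / 2.66439588 ≈ -3.460447

-3.4604


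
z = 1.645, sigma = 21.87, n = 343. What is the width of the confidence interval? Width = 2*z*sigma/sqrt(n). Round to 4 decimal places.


width = 2*z*sigma/sqrt(n)
2*z*sigma = 2 * 1.645 * 21.87 = 71.9523
sqrt(343) ≈ 18.520259
width = 71.9523 / 18.520259 ≈ 3.885059

3.8851


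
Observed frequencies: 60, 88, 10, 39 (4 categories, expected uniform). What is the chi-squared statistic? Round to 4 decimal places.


chi2 = sum((O-E)^2/E), E = total/4
total = 197, E = 197/4 = 49.25
(60 - 49.25)^2 / 49.25 = 115.5625 / 49.25 = 1849/788 ≈ 2.346447
(88 - 49.25)^2 / 49.25 = 1501.5625 / 49.25 = 24025/788 ≈ 30.488579
(10 - 49.25)^2 / 49.25 = 1540.5625 / 49.25 = 24649/788 ≈ 31.280457
(39 - 49.25)^2 / 49.25 = 105.0625 / 49.25 = 1681/788 ≈ 2.133249
chi2 = 13051/197 ≈ 66.248731

66.2487


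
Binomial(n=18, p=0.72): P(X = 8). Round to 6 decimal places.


P = C(n,k) * p^k * (1-p)^(n-k)
C(18,8) = 43758
p^k = 0.72^8 ≈ 0.07222041
(1-p)^(n-k) = 0.28^10 ≈ 0.000002961968
P = 43758 * 0.07222041 * 0.000002961968 ≈ 0.009360

0.009360


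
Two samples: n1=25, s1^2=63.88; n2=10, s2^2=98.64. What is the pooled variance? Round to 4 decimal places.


sp^2 = ((n1-1)*s1^2 + (n2-1)*s2^2)/(n1+n2-2)
(n1-1)*s1^2 = 24 * 63.88 = 1533.12
(n2-1)*s2^2 = 9 * 98.64 = 887.76
numerator = 1533.12 + 887.76 = 2420.88
n1+n2-2 = 33
sp^2 = 2420.88 / 33 = 73.36

73.3600


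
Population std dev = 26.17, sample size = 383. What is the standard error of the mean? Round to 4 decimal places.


SE = sigma / sqrt(n)
sqrt(383) ≈ 19.570386
SE = 26.17 / 19.570386 ≈ 1.337225

1.3372


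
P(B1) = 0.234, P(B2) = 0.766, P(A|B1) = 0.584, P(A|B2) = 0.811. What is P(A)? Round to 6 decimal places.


P(A) = P(A|B1)*P(B1) + P(A|B2)*P(B2)
P(A|B1)*P(B1) = 0.584 * 0.234 = 0.136656
P(A|B2)*P(B2) = 0.811 * 0.766 = 0.621226
P(A) = 0.136656 + 0.621226 = 0.757882

0.757882


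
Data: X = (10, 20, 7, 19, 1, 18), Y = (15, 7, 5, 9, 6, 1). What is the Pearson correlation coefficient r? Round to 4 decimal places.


r = sum((xi-xbar)(yi-ybar)) / sqrt(sum((xi-xbar)^2) * sum((yi-ybar)^2))
n = 6, xbar = 75/6 = 12.5, ybar = 43/6 ≈ 7.166667
Sxy = sum((xi-xbar)(yi-ybar)) = -17.5
Sxx = sum((xi-xbar)^2) = 297.5
Syy = sum((yi-ybar)^2) = 653/6 ≈ 108.833333
sqrt(Sxx*Syy) ≈ 179.938647
r = Sxy / sqrt(Sxx*Syy) = -17.5 / 179.938647 ≈ -0.097255

-0.0973


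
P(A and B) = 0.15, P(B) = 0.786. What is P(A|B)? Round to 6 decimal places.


P(A|B) = P(A and B) / P(B) = 0.15 / 0.786 = 25/131 ≈ 0.19083969

0.190840


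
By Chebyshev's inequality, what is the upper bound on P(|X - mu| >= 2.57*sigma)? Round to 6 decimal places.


P <= 1/k^2
k^2 = 2.57^2 = 6.6049
1/k^2 = 1 / 6.6049 ≈ 0.15140275

0.151403


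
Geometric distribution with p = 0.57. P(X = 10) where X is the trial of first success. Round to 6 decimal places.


P = (1-p)^(k-1) * p
(1-p)^(k-1) = 0.43^9 ≈ 0.0005025926
P = 0.0005025926 * 0.57 ≈ 0.0002864778

0.000286


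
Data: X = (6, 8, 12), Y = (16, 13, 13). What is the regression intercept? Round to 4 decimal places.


a = ybar - b*xbar, where b = sum((xi-xbar)(yi-ybar)) / sum((xi-xbar)^2)
n = 3, xbar = 26/3 ≈ 8.666667, ybar = 42/3 = 14
Sxy = sum((xi-xbar)(yi-ybar)) = -8
Sxx = sum((xi-xbar)^2) = 56/3 ≈ 18.666667
b = Sxy / Sxx = -3/7 ≈ -0.428571
a = 14 - (-0.428571) * 8.666667 = 124/7 ≈ 17.714286

17.7143


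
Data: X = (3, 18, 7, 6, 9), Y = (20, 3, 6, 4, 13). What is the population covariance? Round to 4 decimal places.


Cov = (1/n)*sum((xi-xbar)(yi-ybar))
n = 5, xbar = 43/5 = 8.6, ybar = 46/5 = 9.2
sum((xi-xbar)(yi-ybar)) = -98.6
Cov = -98.6 / 5 = -19.72

-19.7200


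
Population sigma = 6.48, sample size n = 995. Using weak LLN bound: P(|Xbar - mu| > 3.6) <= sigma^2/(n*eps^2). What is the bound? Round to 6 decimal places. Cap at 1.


bound = min(1, sigma^2/(n*eps^2))
sigma^2 = 6.48^2 = 41.9904
n*eps^2 = 995 * 3.6^2 = 995 * 12.96 = 12895.2
sigma^2/(n*eps^2) = 41.9904 / 12895.2 ≈ 0.00325628

0.003256


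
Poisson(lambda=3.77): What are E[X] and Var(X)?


E[X] = Var(X) = lambda = 3.77

3.77, 3.77


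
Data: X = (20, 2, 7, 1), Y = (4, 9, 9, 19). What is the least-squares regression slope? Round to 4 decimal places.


b = sum((xi-xbar)(yi-ybar)) / sum((xi-xbar)^2)
n = 4, xbar = 30/4 = 7.5, ybar = 41/4 = 10.25
Sxy = sum((xi-xbar)(yi-ybar)) = -127.5
Sxx = sum((xi-xbar)^2) = 229
b = Sxy / Sxx = -255/458 ≈ -0.556769

-0.5568


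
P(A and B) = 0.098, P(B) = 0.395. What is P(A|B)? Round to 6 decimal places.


P(A|B) = P(A and B) / P(B) = 0.098 / 0.395 = 98/395 ≈ 0.24810127

0.248101


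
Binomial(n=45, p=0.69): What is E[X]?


E[X] = n*p = 45 * 0.69 = 31.05

31.05


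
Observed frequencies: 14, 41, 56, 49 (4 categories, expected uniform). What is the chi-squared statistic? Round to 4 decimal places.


chi2 = sum((O-E)^2/E), E = total/4
total = 160, E = 160/4 = 40
(14 - 40)^2 / 40 = 676 / 40 = 16.9
(41 - 40)^2 / 40 = 1 / 40 = 0.025
(56 - 40)^2 / 40 = 256 / 40 = 6.4
(49 - 40)^2 / 40 = 81 / 40 = 2.025
chi2 = 25.35

25.3500


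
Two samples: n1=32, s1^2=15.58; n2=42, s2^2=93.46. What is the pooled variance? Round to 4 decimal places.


sp^2 = ((n1-1)*s1^2 + (n2-1)*s2^2)/(n1+n2-2)
(n1-1)*s1^2 = 31 * 15.58 = 482.98
(n2-1)*s2^2 = 41 * 93.46 = 3831.86
numerator = 482.98 + 3831.86 = 4314.84
n1+n2-2 = 72
sp^2 = 4314.84 / 72 = 35957/600 ≈ 59.928333

59.9283


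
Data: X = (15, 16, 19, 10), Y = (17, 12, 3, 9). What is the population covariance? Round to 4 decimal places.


Cov = (1/n)*sum((xi-xbar)(yi-ybar))
n = 4, xbar = 60/4 = 15, ybar = 41/4 = 10.25
sum((xi-xbar)(yi-ybar)) = -21
Cov = -21 / 4 = -5.25

-5.2500


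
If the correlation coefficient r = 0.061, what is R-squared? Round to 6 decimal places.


R^2 = r^2 = (0.061)^2 = 0.003721

0.003721
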